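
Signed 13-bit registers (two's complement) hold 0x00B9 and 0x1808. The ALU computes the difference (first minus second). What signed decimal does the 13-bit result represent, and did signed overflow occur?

0x00B9 = 0000010111001 = 185 (signed)
0x1808 = 1100000001000 = -2040 (signed)
Subtract via negate-and-add: invert 1100000001000 + 1 = 0011111111000 (i.e. 2040).
  0000010111001
+ 0011111111000
= 0100010110001
Result 0100010110001: MSB = 0 → value 2225.
Both addends (after negating the subtrahend) are non-negative and so is the stored result: no signed overflow.

2225; no overflow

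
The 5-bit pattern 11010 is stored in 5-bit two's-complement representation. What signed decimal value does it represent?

MSB is 1, so the value is negative.
Unsigned reading: 26. Subtract 2^5 = 32: 26 − 32 = -6.

-6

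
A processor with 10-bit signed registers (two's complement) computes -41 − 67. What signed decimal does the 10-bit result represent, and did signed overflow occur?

-41 → 1111010111
67 → 0001000011
Subtract via negate-and-add: invert 0001000011 + 1 = 1110111101 (i.e. -67).
  1111010111
+ 1110111101
= 1110010100  (discard carry-out 1)
Result 1110010100: MSB = 1 → 916 − 1024 = -108.
Both addends (after negating the subtrahend) are negative and so is the stored result: no signed overflow.

-108; no overflow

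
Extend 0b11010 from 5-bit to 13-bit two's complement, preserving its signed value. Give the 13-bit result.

1111111111010

MSB of 11010 is 1; replicate it into the new high bits.
11111111|11010 → 1111111111010 (still -6).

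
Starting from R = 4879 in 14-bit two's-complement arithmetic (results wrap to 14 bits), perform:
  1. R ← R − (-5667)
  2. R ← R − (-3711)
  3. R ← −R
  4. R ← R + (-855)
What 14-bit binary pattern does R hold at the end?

00010011111000

Start: R = 4879 = 01001100001111.
R = 4879 − (-5667) = 10546; wraps to -5838 = 10100100110010
R = -5838 − (-3711) = -2127 = 11011110110001
R = −(-2127) = 2127 = 00100001001111
R = 2127 + (-855) = 1272 = 00010011111000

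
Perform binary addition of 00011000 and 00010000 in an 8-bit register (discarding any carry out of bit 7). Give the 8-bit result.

00101000

  00011000
+ 00010000
= 00101000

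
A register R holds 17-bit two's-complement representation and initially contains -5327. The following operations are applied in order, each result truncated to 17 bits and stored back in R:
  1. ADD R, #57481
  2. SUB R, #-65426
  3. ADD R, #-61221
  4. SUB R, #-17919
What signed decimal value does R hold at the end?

-56794

Start: R = -5327 = 11110101100110001.
R = -5327 + 57481 = 52154 = 01100101110111010
R = 52154 − (-65426) = 117580; wraps to -13492 = 11100101101001100
R = -13492 + (-61221) = -74713; wraps to 56359 = 01101110000100111
R = 56359 − (-17919) = 74278; wraps to -56794 = 10010001000100110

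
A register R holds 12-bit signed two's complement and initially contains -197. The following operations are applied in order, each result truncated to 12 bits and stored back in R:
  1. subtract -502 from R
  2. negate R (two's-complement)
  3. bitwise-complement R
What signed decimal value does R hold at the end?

304

Start: R = -197 = 111100111011.
R = -197 − (-502) = 305 = 000100110001
R = −(305) = -305 = 111011001111
R = NOT 111011001111 = 000100110000 = 304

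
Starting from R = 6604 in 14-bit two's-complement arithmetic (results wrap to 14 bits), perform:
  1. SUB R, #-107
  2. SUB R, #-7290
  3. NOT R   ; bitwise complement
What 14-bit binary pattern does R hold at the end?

00100101001110

Start: R = 6604 = 01100111001100.
R = 6604 − (-107) = 6711 = 01101000110111
R = 6711 − (-7290) = 14001; wraps to -2383 = 11011010110001
R = NOT 11011010110001 = 00100101001110 = 2382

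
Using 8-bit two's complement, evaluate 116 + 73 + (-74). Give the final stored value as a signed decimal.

115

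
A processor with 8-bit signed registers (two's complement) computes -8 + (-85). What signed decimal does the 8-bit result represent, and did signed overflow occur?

-8 → 11111000
-85 → 10101011
  11111000
+ 10101011
= 10100011  (discard carry-out 1)
Result 10100011: MSB = 1 → 163 − 256 = -93.
Both addends are negative and so is the stored result: no signed overflow.

-93; no overflow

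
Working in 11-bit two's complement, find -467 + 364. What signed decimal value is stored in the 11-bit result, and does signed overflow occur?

-467 → 11000101101
364 → 00101101100
  11000101101
+ 00101101100
= 11110011001
Result 11110011001: MSB = 1 → 1945 − 2048 = -103.
Addends have opposite signs, so signed overflow cannot occur.

-103; no overflow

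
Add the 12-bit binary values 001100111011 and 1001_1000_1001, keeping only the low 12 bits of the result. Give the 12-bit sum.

  001100111011
+ 100110001001
= 110011000100

110011000100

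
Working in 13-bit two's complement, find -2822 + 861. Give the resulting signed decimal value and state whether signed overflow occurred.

-1961; no overflow

-2822 → 1010011111010
861 → 0001101011101
  1010011111010
+ 0001101011101
= 1100001010111
Result 1100001010111: MSB = 1 → 6231 − 8192 = -1961.
Addends have opposite signs, so signed overflow cannot occur.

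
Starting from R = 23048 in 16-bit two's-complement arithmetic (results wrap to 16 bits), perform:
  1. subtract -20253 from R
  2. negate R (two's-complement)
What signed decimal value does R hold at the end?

22235

Start: R = 23048 = 0101101000001000.
R = 23048 − (-20253) = 43301; wraps to -22235 = 1010100100100101
R = −(-22235) = 22235 = 0101011011011011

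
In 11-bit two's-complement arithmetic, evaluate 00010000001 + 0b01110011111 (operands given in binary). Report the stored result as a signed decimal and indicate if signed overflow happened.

00010000001 = 129 (signed)
0b01110011111 → 01110011111 = 927 (signed)
  00010000001
+ 01110011111
= 10000100000
Result 10000100000: MSB = 1 → 1056 − 2048 = -992.
Both addends are non-negative but the stored result is negative: signed overflow. The true value 129 + 927 = 1056 lies outside [-1024, 1023].

-992; overflow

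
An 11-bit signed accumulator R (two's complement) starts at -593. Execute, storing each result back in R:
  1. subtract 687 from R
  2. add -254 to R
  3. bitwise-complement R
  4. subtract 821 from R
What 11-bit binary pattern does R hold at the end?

01011001000

Start: R = -593 = 10110101111.
R = -593 − 687 = -1280; wraps to 768 = 01100000000
R = 768 + (-254) = 514 = 01000000010
R = NOT 01000000010 = 10111111101 = -515
R = -515 − 821 = -1336; wraps to 712 = 01011001000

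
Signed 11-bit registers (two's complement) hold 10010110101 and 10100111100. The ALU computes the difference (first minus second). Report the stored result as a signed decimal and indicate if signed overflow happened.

-135; no overflow

10010110101 = -843 (signed)
10100111100 = -708 (signed)
Subtract via negate-and-add: invert 10100111100 + 1 = 01011000100 (i.e. 708).
  10010110101
+ 01011000100
= 11101111001
Result 11101111001: MSB = 1 → 1913 − 2048 = -135.
Addends (after negating the subtrahend) have opposite signs, so signed overflow cannot occur.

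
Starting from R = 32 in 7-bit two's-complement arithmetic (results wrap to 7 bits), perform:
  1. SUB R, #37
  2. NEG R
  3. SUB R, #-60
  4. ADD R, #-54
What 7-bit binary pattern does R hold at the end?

0001011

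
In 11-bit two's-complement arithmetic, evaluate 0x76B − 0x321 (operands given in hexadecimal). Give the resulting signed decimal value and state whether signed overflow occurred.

-950; no overflow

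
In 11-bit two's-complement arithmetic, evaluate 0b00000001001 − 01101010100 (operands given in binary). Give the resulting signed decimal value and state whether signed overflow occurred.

0b00000001001 → 00000001001 = 9 (signed)
01101010100 = 852 (signed)
Subtract via negate-and-add: invert 01101010100 + 1 = 10010101100 (i.e. -852).
  00000001001
+ 10010101100
= 10010110101
Result 10010110101: MSB = 1 → 1205 − 2048 = -843.
Addends (after negating the subtrahend) have opposite signs, so signed overflow cannot occur.

-843; no overflow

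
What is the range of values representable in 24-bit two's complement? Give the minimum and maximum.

Minimum: −2^23 = -8388608.
Maximum: 2^23 − 1 = 8388607.

min = -8388608, max = 8388607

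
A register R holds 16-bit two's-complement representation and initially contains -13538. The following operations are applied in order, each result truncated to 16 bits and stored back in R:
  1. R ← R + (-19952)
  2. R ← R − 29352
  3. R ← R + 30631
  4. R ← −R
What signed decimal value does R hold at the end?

32211

Start: R = -13538 = 1100101100011110.
R = -13538 + (-19952) = -33490; wraps to 32046 = 0111110100101110
R = 32046 − 29352 = 2694 = 0000101010000110
R = 2694 + 30631 = 33325; wraps to -32211 = 1000001000101101
R = −(-32211) = 32211 = 0111110111010011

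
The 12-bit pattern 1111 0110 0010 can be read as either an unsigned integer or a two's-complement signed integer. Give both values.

Unsigned: 111101100010 = 3938.
Signed: MSB=1 → 3938 − 4096 = -158.

unsigned = 3938, signed = -158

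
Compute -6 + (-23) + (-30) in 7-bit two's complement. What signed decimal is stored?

-6 + (-23) = -29 (1100011)
-29 + (-30) = -59 (1000101)

-59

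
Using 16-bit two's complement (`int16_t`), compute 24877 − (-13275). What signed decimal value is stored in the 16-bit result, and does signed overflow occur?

-27384; overflow

24877 → 0110000100101101
-13275 → 1100110000100101
Subtract via negate-and-add: invert 1100110000100101 + 1 = 0011001111011011 (i.e. 13275).
  0110000100101101
+ 0011001111011011
= 1001010100001000
Result 1001010100001000: MSB = 1 → 38152 − 65536 = -27384.
Both addends (after negating the subtrahend) are non-negative but the stored result is negative: signed overflow. The true value 24877 − (-13275) = 38152 lies outside [-32768, 32767].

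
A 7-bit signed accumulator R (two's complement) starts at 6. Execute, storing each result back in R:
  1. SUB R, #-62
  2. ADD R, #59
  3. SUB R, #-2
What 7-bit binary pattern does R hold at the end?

0000001

Start: R = 6 = 0000110.
R = 6 − (-62) = 68; wraps to -60 = 1000100
R = -60 + 59 = -1 = 1111111
R = -1 − (-2) = 1 = 0000001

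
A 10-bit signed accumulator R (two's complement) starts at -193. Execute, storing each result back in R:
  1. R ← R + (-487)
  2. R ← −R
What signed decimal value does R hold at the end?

-344

Start: R = -193 = 1100111111.
R = -193 + (-487) = -680; wraps to 344 = 0101011000
R = −(344) = -344 = 1010101000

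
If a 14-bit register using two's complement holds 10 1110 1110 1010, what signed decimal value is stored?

MSB is 1, so the value is negative.
Unsigned reading: 12010. Subtract 2^14 = 16384: 12010 − 16384 = -4374.

-4374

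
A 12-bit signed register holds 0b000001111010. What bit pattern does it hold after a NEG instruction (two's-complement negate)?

111110000110

Invert: 111110000101. Add 1: 111110000110.
Check: 000001111010 = 122, 111110000110 = -122.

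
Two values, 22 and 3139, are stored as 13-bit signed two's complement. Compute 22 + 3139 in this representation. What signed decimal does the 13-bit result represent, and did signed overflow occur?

22 → 0000000010110
3139 → 0110001000011
  0000000010110
+ 0110001000011
= 0110001011001
Result 0110001011001: MSB = 0 → value 3161.
Both addends are non-negative and so is the stored result: no signed overflow.

3161; no overflow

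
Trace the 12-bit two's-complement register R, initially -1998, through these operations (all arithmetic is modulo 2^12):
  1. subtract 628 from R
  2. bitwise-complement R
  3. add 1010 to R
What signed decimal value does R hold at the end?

-461

Start: R = -1998 = 100000110010.
R = -1998 − 628 = -2626; wraps to 1470 = 010110111110
R = NOT 010110111110 = 101001000001 = -1471
R = -1471 + 1010 = -461 = 111000110011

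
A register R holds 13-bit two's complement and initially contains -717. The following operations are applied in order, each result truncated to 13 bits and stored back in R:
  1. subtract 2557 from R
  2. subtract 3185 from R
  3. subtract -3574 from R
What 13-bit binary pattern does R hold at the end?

Start: R = -717 = 1110100110011.
R = -717 − 2557 = -3274 = 1001100110110
R = -3274 − 3185 = -6459; wraps to 1733 = 0011011000101
R = 1733 − (-3574) = 5307; wraps to -2885 = 1010010111011

1010010111011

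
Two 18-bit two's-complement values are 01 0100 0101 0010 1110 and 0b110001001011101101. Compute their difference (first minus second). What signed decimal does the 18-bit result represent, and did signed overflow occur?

-118207; overflow

01 0100 0101 0010 1110 → 010100010100101110 = 83246 (signed)
0b110001001011101101 → 110001001011101101 = -60691 (signed)
Subtract via negate-and-add: invert 110001001011101101 + 1 = 001110110100010011 (i.e. 60691).
  010100010100101110
+ 001110110100010011
= 100011001001000001
Result 100011001001000001: MSB = 1 → 143937 − 262144 = -118207.
Both addends (after negating the subtrahend) are non-negative but the stored result is negative: signed overflow. The true value 83246 − (-60691) = 143937 lies outside [-131072, 131071].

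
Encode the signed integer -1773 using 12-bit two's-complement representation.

100100010011

|-1773| = 1773 = 011011101101 in 12 bits.
Invert the bits: 100100010010. Add 1: 100100010011.
Check: 100100010011 reads as 2323 − 4096 = -1773.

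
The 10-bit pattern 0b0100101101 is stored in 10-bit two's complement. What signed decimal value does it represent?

301

MSB is 0, so the value is non-negative: 0100101101 = 301.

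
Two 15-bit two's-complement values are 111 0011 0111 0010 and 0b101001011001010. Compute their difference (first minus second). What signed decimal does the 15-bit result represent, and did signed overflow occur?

111 0011 0111 0010 → 111001101110010 = -3214 (signed)
0b101001011001010 → 101001011001010 = -11574 (signed)
Subtract via negate-and-add: invert 101001011001010 + 1 = 010110100110110 (i.e. 11574).
  111001101110010
+ 010110100110110
= 010000010101000  (discard carry-out 1)
Result 010000010101000: MSB = 0 → value 8360.
Addends (after negating the subtrahend) have opposite signs, so signed overflow cannot occur.

8360; no overflow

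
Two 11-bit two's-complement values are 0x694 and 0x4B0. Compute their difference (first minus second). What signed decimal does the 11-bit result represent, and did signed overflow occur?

484; no overflow

0x694 = 11010010100 = -364 (signed)
0x4B0 = 10010110000 = -848 (signed)
Subtract via negate-and-add: invert 10010110000 + 1 = 01101010000 (i.e. 848).
  11010010100
+ 01101010000
= 00111100100  (discard carry-out 1)
Result 00111100100: MSB = 0 → value 484.
Addends (after negating the subtrahend) have opposite signs, so signed overflow cannot occur.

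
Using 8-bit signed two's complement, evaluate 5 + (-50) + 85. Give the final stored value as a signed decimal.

40

5 + (-50) = -45 (11010011)
-45 + 85 = 40 (00101000)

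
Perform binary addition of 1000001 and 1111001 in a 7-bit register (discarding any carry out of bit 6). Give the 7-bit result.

  1000001
+ 1111001
= 0111010  (discard carry-out 1)

0111010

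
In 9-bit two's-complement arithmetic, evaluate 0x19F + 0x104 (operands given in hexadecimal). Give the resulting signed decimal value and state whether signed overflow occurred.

163; overflow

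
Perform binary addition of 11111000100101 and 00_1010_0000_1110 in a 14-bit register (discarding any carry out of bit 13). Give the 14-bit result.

00100000110011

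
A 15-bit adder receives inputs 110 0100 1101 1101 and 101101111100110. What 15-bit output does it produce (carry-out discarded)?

100000011000011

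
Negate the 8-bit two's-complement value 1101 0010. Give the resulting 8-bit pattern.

Invert: 00101101. Add 1: 00101110.

00101110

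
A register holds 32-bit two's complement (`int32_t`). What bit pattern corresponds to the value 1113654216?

01000010011000010000001111001000

1113654216 is non-negative, so write it directly in 32 bits: 01000010011000010000001111001000.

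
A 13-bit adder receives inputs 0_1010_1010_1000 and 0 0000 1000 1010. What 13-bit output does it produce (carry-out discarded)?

0101100110010

  0101010101000
+ 0000010001010
= 0101100110010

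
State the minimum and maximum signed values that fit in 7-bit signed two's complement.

min = -64, max = 63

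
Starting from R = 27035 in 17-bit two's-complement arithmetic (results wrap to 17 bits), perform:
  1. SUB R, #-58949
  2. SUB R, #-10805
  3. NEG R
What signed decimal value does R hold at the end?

Start: R = 27035 = 00110100110011011.
R = 27035 − (-58949) = 85984; wraps to -45088 = 10100111111100000
R = -45088 − (-10805) = -34283 = 10111101000010101
R = −(-34283) = 34283 = 01000010111101011

34283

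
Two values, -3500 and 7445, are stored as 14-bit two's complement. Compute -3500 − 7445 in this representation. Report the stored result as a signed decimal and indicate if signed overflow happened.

-3500 → 11001001010100
7445 → 01110100010101
Subtract via negate-and-add: invert 01110100010101 + 1 = 10001011101011 (i.e. -7445).
  11001001010100
+ 10001011101011
= 01010100111111  (discard carry-out 1)
Result 01010100111111: MSB = 0 → value 5439.
Both addends (after negating the subtrahend) are negative but the stored result is non-negative: signed overflow. The true value -3500 − 7445 = -10945 lies outside [-8192, 8191].

5439; overflow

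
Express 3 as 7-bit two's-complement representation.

0000011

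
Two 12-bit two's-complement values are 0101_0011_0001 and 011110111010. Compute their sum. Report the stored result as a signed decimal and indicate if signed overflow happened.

-789; overflow

0101_0011_0001 → 010100110001 = 1329 (signed)
011110111010 = 1978 (signed)
  010100110001
+ 011110111010
= 110011101011
Result 110011101011: MSB = 1 → 3307 − 4096 = -789.
Both addends are non-negative but the stored result is negative: signed overflow. The true value 1329 + 1978 = 3307 lies outside [-2048, 2047].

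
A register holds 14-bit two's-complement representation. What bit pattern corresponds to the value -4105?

10111111110111

|-4105| = 4105 = 01000000001001 in 14 bits.
Invert the bits: 10111111110110. Add 1: 10111111110111.
Check: 10111111110111 reads as 12279 − 16384 = -4105.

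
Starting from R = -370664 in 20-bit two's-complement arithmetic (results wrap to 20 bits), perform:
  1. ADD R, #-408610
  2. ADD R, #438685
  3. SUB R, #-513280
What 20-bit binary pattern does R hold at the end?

00101010001010010011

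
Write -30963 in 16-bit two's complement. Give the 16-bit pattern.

1000011100001101

|-30963| = 30963 = 0111100011110011 in 16 bits.
Invert the bits: 1000011100001100. Add 1: 1000011100001101.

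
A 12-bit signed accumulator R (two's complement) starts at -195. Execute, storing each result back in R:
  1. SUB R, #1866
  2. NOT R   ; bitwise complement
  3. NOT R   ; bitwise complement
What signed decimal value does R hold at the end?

2035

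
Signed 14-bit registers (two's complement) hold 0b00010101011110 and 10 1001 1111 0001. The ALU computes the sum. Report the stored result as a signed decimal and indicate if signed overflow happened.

-4273; no overflow

0b00010101011110 → 00010101011110 = 1374 (signed)
10 1001 1111 0001 → 10100111110001 = -5647 (signed)
  00010101011110
+ 10100111110001
= 10111101001111
Result 10111101001111: MSB = 1 → 12111 − 16384 = -4273.
Addends have opposite signs, so signed overflow cannot occur.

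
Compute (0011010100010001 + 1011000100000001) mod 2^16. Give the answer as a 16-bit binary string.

1110011000010010

  0011010100010001
+ 1011000100000001
= 1110011000010010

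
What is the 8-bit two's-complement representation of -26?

|-26| = 26 = 00011010 in 8 bits.
Invert the bits: 11100101. Add 1: 11100110.
Check: 11100110 reads as 230 − 256 = -26.

11100110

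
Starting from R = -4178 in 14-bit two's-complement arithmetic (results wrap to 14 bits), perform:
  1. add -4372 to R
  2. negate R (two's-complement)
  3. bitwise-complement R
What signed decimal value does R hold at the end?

Start: R = -4178 = 10111110101110.
R = -4178 + (-4372) = -8550; wraps to 7834 = 01111010011010
R = −(7834) = -7834 = 10000101100110
R = NOT 10000101100110 = 01111010011001 = 7833

7833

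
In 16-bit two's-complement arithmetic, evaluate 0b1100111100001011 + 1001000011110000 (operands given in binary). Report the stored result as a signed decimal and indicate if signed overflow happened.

24571; overflow

0b1100111100001011 → 1100111100001011 = -12533 (signed)
1001000011110000 = -28432 (signed)
  1100111100001011
+ 1001000011110000
= 0101111111111011  (discard carry-out 1)
Result 0101111111111011: MSB = 0 → value 24571.
Both addends are negative but the stored result is non-negative: signed overflow. The true value -12533 + (-28432) = -40965 lies outside [-32768, 32767].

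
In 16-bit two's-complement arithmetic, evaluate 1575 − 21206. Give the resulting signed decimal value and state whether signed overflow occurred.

1575 → 0000011000100111
21206 → 0101001011010110
Subtract via negate-and-add: invert 0101001011010110 + 1 = 1010110100101010 (i.e. -21206).
  0000011000100111
+ 1010110100101010
= 1011001101010001
Result 1011001101010001: MSB = 1 → 45905 − 65536 = -19631.
Addends (after negating the subtrahend) have opposite signs, so signed overflow cannot occur.

-19631; no overflow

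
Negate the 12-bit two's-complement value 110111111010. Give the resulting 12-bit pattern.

001000000110

Invert: 001000000101. Add 1: 001000000110.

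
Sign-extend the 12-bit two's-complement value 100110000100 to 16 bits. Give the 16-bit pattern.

MSB of 100110000100 is 1; replicate it into the new high bits.
1111|100110000100 → 1111100110000100 (still -1660).

1111100110000100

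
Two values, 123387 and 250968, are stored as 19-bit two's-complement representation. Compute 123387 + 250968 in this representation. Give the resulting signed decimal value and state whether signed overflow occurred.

123387 → 0011110000111111011
250968 → 0111101010001011000
  0011110000111111011
+ 0111101010001011000
= 1011011011001010011
Result 1011011011001010011: MSB = 1 → 374355 − 524288 = -149933.
Both addends are non-negative but the stored result is negative: signed overflow. The true value 123387 + 250968 = 374355 lies outside [-262144, 262143].

-149933; overflow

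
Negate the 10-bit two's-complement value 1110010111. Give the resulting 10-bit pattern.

Invert: 0001101000. Add 1: 0001101001.

0001101001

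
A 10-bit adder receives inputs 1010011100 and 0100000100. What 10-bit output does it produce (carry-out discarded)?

1110100000

  1010011100
+ 0100000100
= 1110100000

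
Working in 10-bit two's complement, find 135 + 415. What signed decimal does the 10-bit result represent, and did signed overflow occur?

-474; overflow

135 → 0010000111
415 → 0110011111
  0010000111
+ 0110011111
= 1000100110
Result 1000100110: MSB = 1 → 550 − 1024 = -474.
Both addends are non-negative but the stored result is negative: signed overflow. The true value 135 + 415 = 550 lies outside [-512, 511].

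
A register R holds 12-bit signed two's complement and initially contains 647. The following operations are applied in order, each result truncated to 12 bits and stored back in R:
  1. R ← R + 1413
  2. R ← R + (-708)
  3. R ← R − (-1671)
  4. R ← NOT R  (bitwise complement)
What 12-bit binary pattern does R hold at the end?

010000110000

Start: R = 647 = 001010000111.
R = 647 + 1413 = 2060; wraps to -2036 = 100000001100
R = -2036 + (-708) = -2744; wraps to 1352 = 010101001000
R = 1352 − (-1671) = 3023; wraps to -1073 = 101111001111
R = NOT 101111001111 = 010000110000 = 1072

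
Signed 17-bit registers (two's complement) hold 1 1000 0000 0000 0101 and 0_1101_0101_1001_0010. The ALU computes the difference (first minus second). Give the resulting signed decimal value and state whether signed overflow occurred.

1 1000 0000 0000 0101 → 11000000000000101 = -32763 (signed)
0_1101_0101_1001_0010 → 01101010110010010 = 54674 (signed)
Subtract via negate-and-add: invert 01101010110010010 + 1 = 10010101001101110 (i.e. -54674).
  11000000000000101
+ 10010101001101110
= 01010101001110011  (discard carry-out 1)
Result 01010101001110011: MSB = 0 → value 43635.
Both addends (after negating the subtrahend) are negative but the stored result is non-negative: signed overflow. The true value -32763 − 54674 = -87437 lies outside [-65536, 65535].

43635; overflow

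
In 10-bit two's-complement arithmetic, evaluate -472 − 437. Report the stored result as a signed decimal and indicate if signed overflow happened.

-472 → 1000101000
437 → 0110110101
Subtract via negate-and-add: invert 0110110101 + 1 = 1001001011 (i.e. -437).
  1000101000
+ 1001001011
= 0001110011  (discard carry-out 1)
Result 0001110011: MSB = 0 → value 115.
Both addends (after negating the subtrahend) are negative but the stored result is non-negative: signed overflow. The true value -472 − 437 = -909 lies outside [-512, 511].

115; overflow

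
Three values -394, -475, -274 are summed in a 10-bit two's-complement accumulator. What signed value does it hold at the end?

-119

-394 + (-475) = -869 → wraps to 155 (0010011011)
155 + (-274) = -119 (1110001001)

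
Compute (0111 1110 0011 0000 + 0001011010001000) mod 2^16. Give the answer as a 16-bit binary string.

1001010010111000

  0111111000110000
+ 0001011010001000
= 1001010010111000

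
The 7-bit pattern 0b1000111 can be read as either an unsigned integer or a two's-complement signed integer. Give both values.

unsigned = 71, signed = -57

Unsigned: 1000111 = 71.
Signed: MSB=1 → 71 − 128 = -57.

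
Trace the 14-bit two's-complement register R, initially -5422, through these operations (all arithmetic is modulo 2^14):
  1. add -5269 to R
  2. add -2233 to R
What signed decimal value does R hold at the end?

Start: R = -5422 = 10101011010010.
R = -5422 + (-5269) = -10691; wraps to 5693 = 01011000111101
R = 5693 + (-2233) = 3460 = 00110110000100

3460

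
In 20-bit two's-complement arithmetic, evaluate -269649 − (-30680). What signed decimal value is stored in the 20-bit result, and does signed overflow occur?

-269649 → 10111110001010101111
-30680 → 11111000100000101000
Subtract via negate-and-add: invert 11111000100000101000 + 1 = 00000111011111011000 (i.e. 30680).
  10111110001010101111
+ 00000111011111011000
= 11000101101010000111
Result 11000101101010000111: MSB = 1 → 809607 − 1048576 = -238969.
Addends (after negating the subtrahend) have opposite signs, so signed overflow cannot occur.

-238969; no overflow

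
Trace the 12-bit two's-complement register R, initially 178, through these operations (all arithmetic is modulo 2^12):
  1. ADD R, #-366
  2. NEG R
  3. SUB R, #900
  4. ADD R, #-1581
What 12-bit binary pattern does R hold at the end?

Start: R = 178 = 000010110010.
R = 178 + (-366) = -188 = 111101000100
R = −(-188) = 188 = 000010111100
R = 188 − 900 = -712 = 110100111000
R = -712 + (-1581) = -2293; wraps to 1803 = 011100001011

011100001011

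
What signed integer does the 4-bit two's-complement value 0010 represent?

MSB is 0, so the value is non-negative: 0010 = 2.

2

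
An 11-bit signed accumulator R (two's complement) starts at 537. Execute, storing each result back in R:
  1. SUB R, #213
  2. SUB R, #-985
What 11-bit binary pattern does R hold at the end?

10100011101

Start: R = 537 = 01000011001.
R = 537 − 213 = 324 = 00101000100
R = 324 − (-985) = 1309; wraps to -739 = 10100011101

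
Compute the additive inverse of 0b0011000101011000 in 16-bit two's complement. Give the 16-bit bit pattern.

1100111010101000

Invert: 1100111010100111. Add 1: 1100111010101000.
Check: 0011000101011000 = 12632, 1100111010101000 = -12632.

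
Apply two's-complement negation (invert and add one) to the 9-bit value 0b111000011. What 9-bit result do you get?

000111101

Invert: 000111100. Add 1: 000111101.
Check: 111000011 = -61, 000111101 = 61.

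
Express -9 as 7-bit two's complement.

1110111

|-9| = 9 = 0001001 in 7 bits.
Invert the bits: 1110110. Add 1: 1110111.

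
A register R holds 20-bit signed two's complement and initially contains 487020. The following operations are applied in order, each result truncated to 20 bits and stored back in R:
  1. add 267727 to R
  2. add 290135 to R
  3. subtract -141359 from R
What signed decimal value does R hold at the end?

Start: R = 487020 = 01110110111001101100.
R = 487020 + 267727 = 754747; wraps to -293829 = 10111000010000111011
R = -293829 + 290135 = -3694 = 11111111000110010010
R = -3694 − (-141359) = 137665 = 00100001100111000001

137665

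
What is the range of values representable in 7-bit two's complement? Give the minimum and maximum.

Minimum: −2^6 = -64.
Maximum: 2^6 − 1 = 63.

min = -64, max = 63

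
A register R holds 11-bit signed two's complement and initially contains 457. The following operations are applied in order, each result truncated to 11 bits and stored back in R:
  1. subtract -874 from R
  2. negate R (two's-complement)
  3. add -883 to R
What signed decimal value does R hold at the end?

Start: R = 457 = 00111001001.
R = 457 − (-874) = 1331; wraps to -717 = 10100110011
R = −(-717) = 717 = 01011001101
R = 717 + (-883) = -166 = 11101011010

-166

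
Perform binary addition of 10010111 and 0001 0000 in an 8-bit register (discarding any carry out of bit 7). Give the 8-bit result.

10100111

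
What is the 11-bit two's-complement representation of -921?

10001100111

|-921| = 921 = 01110011001 in 11 bits.
Invert the bits: 10001100110. Add 1: 10001100111.
Check: 10001100111 reads as 1127 − 2048 = -921.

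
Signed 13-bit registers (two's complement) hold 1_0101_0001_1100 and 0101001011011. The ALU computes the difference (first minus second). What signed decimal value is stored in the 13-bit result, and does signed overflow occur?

1_0101_0001_1100 → 1010100011100 = -2788 (signed)
0101001011011 = 2651 (signed)
Subtract via negate-and-add: invert 0101001011011 + 1 = 1010110100101 (i.e. -2651).
  1010100011100
+ 1010110100101
= 0101011000001  (discard carry-out 1)
Result 0101011000001: MSB = 0 → value 2753.
Both addends (after negating the subtrahend) are negative but the stored result is non-negative: signed overflow. The true value -2788 − 2651 = -5439 lies outside [-4096, 4095].

2753; overflow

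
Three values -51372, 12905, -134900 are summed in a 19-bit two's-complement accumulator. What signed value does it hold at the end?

-173367

-51372 + 12905 = -38467 (1110110100110111101)
-38467 + (-134900) = -173367 (1010101101011001001)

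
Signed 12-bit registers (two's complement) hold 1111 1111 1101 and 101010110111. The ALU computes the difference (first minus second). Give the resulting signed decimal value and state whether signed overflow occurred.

1350; no overflow

1111 1111 1101 → 111111111101 = -3 (signed)
101010110111 = -1353 (signed)
Subtract via negate-and-add: invert 101010110111 + 1 = 010101001001 (i.e. 1353).
  111111111101
+ 010101001001
= 010101000110  (discard carry-out 1)
Result 010101000110: MSB = 0 → value 1350.
Addends (after negating the subtrahend) have opposite signs, so signed overflow cannot occur.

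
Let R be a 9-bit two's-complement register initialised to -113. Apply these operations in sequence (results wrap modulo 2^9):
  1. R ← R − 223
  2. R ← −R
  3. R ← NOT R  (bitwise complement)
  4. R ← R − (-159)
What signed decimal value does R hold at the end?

-178

Start: R = -113 = 110001111.
R = -113 − 223 = -336; wraps to 176 = 010110000
R = −(176) = -176 = 101010000
R = NOT 101010000 = 010101111 = 175
R = 175 − (-159) = 334; wraps to -178 = 101001110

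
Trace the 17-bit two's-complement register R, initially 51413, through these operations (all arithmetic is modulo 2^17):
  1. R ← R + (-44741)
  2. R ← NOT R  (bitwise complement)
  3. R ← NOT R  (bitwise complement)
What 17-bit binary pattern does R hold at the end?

00001101000010000

Start: R = 51413 = 01100100011010101.
R = 51413 + (-44741) = 6672 = 00001101000010000
R = NOT 00001101000010000 = 11110010111101111 = -6673
R = NOT 11110010111101111 = 00001101000010000 = 6672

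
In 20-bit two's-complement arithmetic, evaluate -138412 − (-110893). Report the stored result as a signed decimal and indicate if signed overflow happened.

-138412 → 11011110001101010100
-110893 → 11100100111011010011
Subtract via negate-and-add: invert 11100100111011010011 + 1 = 00011011000100101101 (i.e. 110893).
  11011110001101010100
+ 00011011000100101101
= 11111001010010000001
Result 11111001010010000001: MSB = 1 → 1021057 − 1048576 = -27519.
Addends (after negating the subtrahend) have opposite signs, so signed overflow cannot occur.

-27519; no overflow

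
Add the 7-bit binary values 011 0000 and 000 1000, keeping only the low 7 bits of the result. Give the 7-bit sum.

  0110000
+ 0001000
= 0111000

0111000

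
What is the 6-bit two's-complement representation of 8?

001000

8 is non-negative, so write it directly in 6 bits: 001000.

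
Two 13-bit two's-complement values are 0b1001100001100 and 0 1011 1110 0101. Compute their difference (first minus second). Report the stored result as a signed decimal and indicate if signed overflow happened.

0b1001100001100 → 1001100001100 = -3316 (signed)
0 1011 1110 0101 → 0101111100101 = 3045 (signed)
Subtract via negate-and-add: invert 0101111100101 + 1 = 1010000011011 (i.e. -3045).
  1001100001100
+ 1010000011011
= 0011100100111  (discard carry-out 1)
Result 0011100100111: MSB = 0 → value 1831.
Both addends (after negating the subtrahend) are negative but the stored result is non-negative: signed overflow. The true value -3316 − 3045 = -6361 lies outside [-4096, 4095].

1831; overflow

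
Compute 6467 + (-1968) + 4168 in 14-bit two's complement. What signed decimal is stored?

-7717

6467 + (-1968) = 4499 (01000110010011)
4499 + 4168 = 8667 → wraps to -7717 (10000111011011)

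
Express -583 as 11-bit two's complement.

10110111001

|-583| = 583 = 01001000111 in 11 bits.
Invert the bits: 10110111000. Add 1: 10110111001.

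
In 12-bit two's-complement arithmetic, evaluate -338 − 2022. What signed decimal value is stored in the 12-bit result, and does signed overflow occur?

1736; overflow

-338 → 111010101110
2022 → 011111100110
Subtract via negate-and-add: invert 011111100110 + 1 = 100000011010 (i.e. -2022).
  111010101110
+ 100000011010
= 011011001000  (discard carry-out 1)
Result 011011001000: MSB = 0 → value 1736.
Both addends (after negating the subtrahend) are negative but the stored result is non-negative: signed overflow. The true value -338 − 2022 = -2360 lies outside [-2048, 2047].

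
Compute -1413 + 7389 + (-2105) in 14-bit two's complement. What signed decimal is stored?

-1413 + 7389 = 5976 (01011101011000)
5976 + (-2105) = 3871 (00111100011111)

3871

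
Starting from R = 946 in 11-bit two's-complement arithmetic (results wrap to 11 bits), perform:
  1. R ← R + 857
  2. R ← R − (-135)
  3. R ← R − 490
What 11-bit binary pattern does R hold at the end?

10110101000

Start: R = 946 = 01110110010.
R = 946 + 857 = 1803; wraps to -245 = 11100001011
R = -245 − (-135) = -110 = 11110010010
R = -110 − 490 = -600 = 10110101000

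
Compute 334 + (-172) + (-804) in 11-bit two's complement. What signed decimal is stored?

334 + (-172) = 162 (00010100010)
162 + (-804) = -642 (10101111110)

-642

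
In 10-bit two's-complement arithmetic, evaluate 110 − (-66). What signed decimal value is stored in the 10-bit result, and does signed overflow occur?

176; no overflow

110 → 0001101110
-66 → 1110111110
Subtract via negate-and-add: invert 1110111110 + 1 = 0001000010 (i.e. 66).
  0001101110
+ 0001000010
= 0010110000
Result 0010110000: MSB = 0 → value 176.
Both addends (after negating the subtrahend) are non-negative and so is the stored result: no signed overflow.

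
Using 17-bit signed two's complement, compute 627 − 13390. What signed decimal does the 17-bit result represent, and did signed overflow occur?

627 → 00000001001110011
13390 → 00011010001001110
Subtract via negate-and-add: invert 00011010001001110 + 1 = 11100101110110010 (i.e. -13390).
  00000001001110011
+ 11100101110110010
= 11100111000100101
Result 11100111000100101: MSB = 1 → 118309 − 131072 = -12763.
Addends (after negating the subtrahend) have opposite signs, so signed overflow cannot occur.

-12763; no overflow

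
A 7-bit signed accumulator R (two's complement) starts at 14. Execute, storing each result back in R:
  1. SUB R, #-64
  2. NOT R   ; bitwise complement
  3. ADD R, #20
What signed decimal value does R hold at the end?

-59

Start: R = 14 = 0001110.
R = 14 − (-64) = 78; wraps to -50 = 1001110
R = NOT 1001110 = 0110001 = 49
R = 49 + 20 = 69; wraps to -59 = 1000101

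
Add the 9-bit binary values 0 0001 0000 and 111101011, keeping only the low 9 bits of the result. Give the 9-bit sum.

  000010000
+ 111101011
= 111111011

111111011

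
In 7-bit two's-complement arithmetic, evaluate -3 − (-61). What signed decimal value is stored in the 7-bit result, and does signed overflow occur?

58; no overflow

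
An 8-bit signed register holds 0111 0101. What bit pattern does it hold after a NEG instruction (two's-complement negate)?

Invert: 10001010. Add 1: 10001011.

10001011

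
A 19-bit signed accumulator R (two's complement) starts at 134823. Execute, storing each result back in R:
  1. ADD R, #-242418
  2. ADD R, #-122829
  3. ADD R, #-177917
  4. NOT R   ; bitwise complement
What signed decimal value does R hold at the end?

Start: R = 134823 = 0100000111010100111.
R = 134823 + (-242418) = -107595 = 1100101101110110101
R = -107595 + (-122829) = -230424 = 1000111101111101000
R = -230424 + (-177917) = -408341; wraps to 115947 = 0011100010011101011
R = NOT 0011100010011101011 = 1100011101100010100 = -115948

-115948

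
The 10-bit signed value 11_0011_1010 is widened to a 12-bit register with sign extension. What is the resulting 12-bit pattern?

111100111010

MSB of 1100111010 is 1; replicate it into the new high bits.
11|1100111010 → 111100111010 (still -198).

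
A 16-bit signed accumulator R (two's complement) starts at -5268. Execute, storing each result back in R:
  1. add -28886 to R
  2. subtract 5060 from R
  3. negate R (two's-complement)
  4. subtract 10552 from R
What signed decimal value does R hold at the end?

Start: R = -5268 = 1110101101101100.
R = -5268 + (-28886) = -34154; wraps to 31382 = 0111101010010110
R = 31382 − 5060 = 26322 = 0110011011010010
R = −(26322) = -26322 = 1001100100101110
R = -26322 − 10552 = -36874; wraps to 28662 = 0110111111110110

28662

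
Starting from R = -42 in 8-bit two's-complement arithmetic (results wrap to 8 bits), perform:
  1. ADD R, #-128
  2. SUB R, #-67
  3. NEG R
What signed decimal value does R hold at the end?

Start: R = -42 = 11010110.
R = -42 + (-128) = -170; wraps to 86 = 01010110
R = 86 − (-67) = 153; wraps to -103 = 10011001
R = −(-103) = 103 = 01100111

103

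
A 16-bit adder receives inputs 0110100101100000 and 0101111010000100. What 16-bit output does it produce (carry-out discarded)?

  0110100101100000
+ 0101111010000100
= 1100011111100100

1100011111100100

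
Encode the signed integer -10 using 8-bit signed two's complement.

11110110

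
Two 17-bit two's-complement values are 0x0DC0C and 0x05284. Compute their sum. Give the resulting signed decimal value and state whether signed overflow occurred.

-53616; overflow

0x0DC0C = 01101110000001100 = 56332 (signed)
0x05284 = 00101001010000100 = 21124 (signed)
  01101110000001100
+ 00101001010000100
= 10010111010010000
Result 10010111010010000: MSB = 1 → 77456 − 131072 = -53616.
Both addends are non-negative but the stored result is negative: signed overflow. The true value 56332 + 21124 = 77456 lies outside [-65536, 65535].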